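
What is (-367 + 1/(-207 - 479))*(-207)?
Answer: 52114941/686 ≈ 75969.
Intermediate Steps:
(-367 + 1/(-207 - 479))*(-207) = (-367 + 1/(-686))*(-207) = (-367 - 1/686)*(-207) = -251763/686*(-207) = 52114941/686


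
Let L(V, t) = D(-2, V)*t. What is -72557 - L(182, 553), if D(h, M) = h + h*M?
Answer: 129841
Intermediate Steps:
D(h, M) = h + M*h
L(V, t) = t*(-2 - 2*V) (L(V, t) = (-2*(1 + V))*t = (-2 - 2*V)*t = t*(-2 - 2*V))
-72557 - L(182, 553) = -72557 - 2*553*(-1 - 1*182) = -72557 - 2*553*(-1 - 182) = -72557 - 2*553*(-183) = -72557 - 1*(-202398) = -72557 + 202398 = 129841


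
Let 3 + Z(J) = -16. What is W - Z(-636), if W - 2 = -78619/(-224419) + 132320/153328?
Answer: 47772103824/2150607277 ≈ 22.213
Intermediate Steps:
Z(J) = -19 (Z(J) = -3 - 16 = -19)
W = 6910565561/2150607277 (W = 2 + (-78619/(-224419) + 132320/153328) = 2 + (-78619*(-1/224419) + 132320*(1/153328)) = 2 + (78619/224419 + 8270/9583) = 2 + 2609351007/2150607277 = 6910565561/2150607277 ≈ 3.2133)
W - Z(-636) = 6910565561/2150607277 - 1*(-19) = 6910565561/2150607277 + 19 = 47772103824/2150607277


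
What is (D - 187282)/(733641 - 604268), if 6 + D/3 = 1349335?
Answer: 3860705/129373 ≈ 29.842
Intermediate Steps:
D = 4047987 (D = -18 + 3*1349335 = -18 + 4048005 = 4047987)
(D - 187282)/(733641 - 604268) = (4047987 - 187282)/(733641 - 604268) = 3860705/129373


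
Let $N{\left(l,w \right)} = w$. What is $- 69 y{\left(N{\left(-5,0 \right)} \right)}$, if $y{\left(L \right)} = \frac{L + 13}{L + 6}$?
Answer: $- \frac{299}{2} \approx -149.5$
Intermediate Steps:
$y{\left(L \right)} = \frac{13 + L}{6 + L}$
$- 69 y{\left(N{\left(-5,0 \right)} \right)} = - 69 \frac{13 + 0}{6 + 0} = - 69 \cdot \frac{1}{6} \cdot 13 = \left(-69\right) \frac{13}{6} = - \frac{299}{2}$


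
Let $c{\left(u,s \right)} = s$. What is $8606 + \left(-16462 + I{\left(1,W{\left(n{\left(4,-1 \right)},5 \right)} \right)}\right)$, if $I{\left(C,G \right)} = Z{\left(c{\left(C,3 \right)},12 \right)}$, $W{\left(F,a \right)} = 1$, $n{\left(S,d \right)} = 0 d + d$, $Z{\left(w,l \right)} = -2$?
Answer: $-7858$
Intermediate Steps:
$n{\left(S,d \right)} = d$ ($n{\left(S,d \right)} = 0 + d = d$)
$I{\left(C,G \right)} = -2$
$8606 + \left(-16462 + I{\left(1,W{\left(n{\left(4,-1 \right)},5 \right)} \right)}\right) = 8606 - 16464 = -7858$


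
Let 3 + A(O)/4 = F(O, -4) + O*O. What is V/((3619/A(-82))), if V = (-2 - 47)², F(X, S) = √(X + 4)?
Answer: 17836 + 1372*I*√78/517 ≈ 17836.0 + 23.437*I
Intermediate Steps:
F(X, S) = √(4 + X)
A(O) = -12 + 4*O² + 4*√(4 + O) (A(O) = -12 + 4*(√(4 + O) + O*O) = -12 + 4*(√(4 + O) + O²) = -12 + 4*(O² + √(4 + O)) = -12 + (4*O² + 4*√(4 + O)) = -12 + 4*O² + 4*√(4 + O))
V = 2401 (V = (-49)² = 2401)
V/((3619/A(-82))) = 2401/((3619/(-12 + 4*(-82)² + 4*√(4 - 82)))) = 2401/((3619/(-12 + 4*6724 + 4*√(-78)))) = 2401/((3619/(-12 + 26896 + 4*(I*√78)))) = 2401/((3619/(-12 + 26896 + 4*I*√78))) = 2401/((3619/(26884 + 4*I*√78))) = 2401*(52/7 + 4*I*√78/3619) = 17836 + 1372*I*√78/517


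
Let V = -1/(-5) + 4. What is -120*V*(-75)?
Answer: 37800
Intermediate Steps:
V = 21/5 (V = -⅕*(-1) + 4 = ⅕ + 4 = 21/5 ≈ 4.2000)
-120*V*(-75) = -120*21/5*(-75) = -504*(-75) = 37800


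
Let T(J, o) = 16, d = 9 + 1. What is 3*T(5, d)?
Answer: 48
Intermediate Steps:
d = 10
3*T(5, d) = 3*16 = 48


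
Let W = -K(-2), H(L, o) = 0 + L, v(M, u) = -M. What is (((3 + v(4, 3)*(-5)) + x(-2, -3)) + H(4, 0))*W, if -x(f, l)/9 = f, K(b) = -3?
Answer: 135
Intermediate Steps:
x(f, l) = -9*f
H(L, o) = L
W = 3 (W = -1*(-3) = 3)
(((3 + v(4, 3)*(-5)) + x(-2, -3)) + H(4, 0))*W = (((3 - 1*4*(-5)) - 9*(-2)) + 4)*3 = (((3 - 4*(-5)) + 18) + 4)*3 = (((3 + 20) + 18) + 4)*3 = ((23 + 18) + 4)*3 = (41 + 4)*3 = 45*3 = 135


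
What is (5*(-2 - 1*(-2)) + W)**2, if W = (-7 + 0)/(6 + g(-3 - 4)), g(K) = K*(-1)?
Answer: 49/169 ≈ 0.28994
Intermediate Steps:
g(K) = -K
W = -7/13 (W = (-7 + 0)/(6 - (-3 - 4)) = -7/(6 - 1*(-7)) = -7/(6 + 7) = -7/13 ≈ -0.53846)
(5*(-2 - 1*(-2)) + W)**2 = (5*(-2 - 1*(-2)) - 7/13)**2 = (5*(-2 + 2) - 7/13)**2 = (5*0 - 7/13)**2 = (0 - 7/13)**2 = (-7/13)**2 = 49/169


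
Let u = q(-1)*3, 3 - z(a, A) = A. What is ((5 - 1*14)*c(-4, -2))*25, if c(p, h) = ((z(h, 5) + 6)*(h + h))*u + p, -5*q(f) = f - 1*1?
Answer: 5220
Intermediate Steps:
q(f) = ⅕ - f/5 (q(f) = -(f - 1*1)/5 = -(f - 1)/5 = -(-1 + f)/5 = ⅕ - f/5)
z(a, A) = 3 - A
u = 6/5 (u = (⅕ - ⅕*(-1))*3 = (⅕ + ⅕)*3 = (⅖)*3 = 6/5 ≈ 1.2000)
c(p, h) = p + 48*h/5 (c(p, h) = (((3 - 1*5) + 6)*(h + h))*(6/5) + p = (((3 - 5) + 6)*(2*h))*(6/5) + p = ((-2 + 6)*(2*h))*(6/5) + p = (4*(2*h))*(6/5) + p = (8*h)*(6/5) + p = 48*h/5 + p = p + 48*h/5)
((5 - 1*14)*c(-4, -2))*25 = ((5 - 1*14)*(-4 + (48/5)*(-2)))*25 = ((5 - 14)*(-4 - 96/5))*25 = -9*(-116/5)*25 = (1044/5)*25 = 5220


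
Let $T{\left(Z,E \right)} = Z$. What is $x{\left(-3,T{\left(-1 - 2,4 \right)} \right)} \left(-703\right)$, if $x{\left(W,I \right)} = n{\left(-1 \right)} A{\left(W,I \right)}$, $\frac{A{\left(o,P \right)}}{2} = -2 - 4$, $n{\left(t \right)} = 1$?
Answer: $8436$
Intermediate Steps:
$A{\left(o,P \right)} = -12$ ($A{\left(o,P \right)} = 2 \left(-2 - 4\right) = 2 \left(-6\right) = -12$)
$x{\left(W,I \right)} = -12$ ($x{\left(W,I \right)} = 1 \left(-12\right) = -12$)
$x{\left(-3,T{\left(-1 - 2,4 \right)} \right)} \left(-703\right) = \left(-12\right) \left(-703\right) = 8436$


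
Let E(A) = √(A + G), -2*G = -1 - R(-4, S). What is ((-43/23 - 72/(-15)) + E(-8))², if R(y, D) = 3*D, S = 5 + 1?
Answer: 266813/26450 + 337*√6/115 ≈ 17.266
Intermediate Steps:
S = 6
G = 19/2 (G = -(-1 - 3*6)/2 = -(-1 - 1*18)/2 = -(-1 - 18)/2 = -½*(-19) = 19/2 ≈ 9.5000)
E(A) = √(19/2 + A) (E(A) = √(A + 19/2) = √(19/2 + A))
((-43/23 - 72/(-15)) + E(-8))² = ((-43/23 - 72/(-15)) + √(38 + 4*(-8))/2)² = ((-43*1/23 - 72*(-1/15)) + √(38 - 32)/2)² = ((-43/23 + 24/5) + √6/2)² = (337/115 + √6/2)²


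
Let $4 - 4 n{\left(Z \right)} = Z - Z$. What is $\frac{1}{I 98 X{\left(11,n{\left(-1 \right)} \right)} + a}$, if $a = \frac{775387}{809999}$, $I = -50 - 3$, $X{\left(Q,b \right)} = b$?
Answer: $- \frac{47647}{247432907} \approx -0.00019257$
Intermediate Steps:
$n{\left(Z \right)} = 1$ ($n{\left(Z \right)} = 1 - \frac{Z - Z}{4} = 1 - 0 = 1 + 0 = 1$)
$I = -53$ ($I = -50 - 3 = -53$)
$a = \frac{45611}{47647}$ ($a = 775387 \cdot \frac{1}{809999} = \frac{45611}{47647} \approx 0.95727$)
$\frac{1}{I 98 X{\left(11,n{\left(-1 \right)} \right)} + a} = \frac{1}{\left(-53\right) 98 \cdot 1 + \frac{45611}{47647}} = \frac{1}{\left(-5194\right) 1 + \frac{45611}{47647}} = \frac{1}{-5194 + \frac{45611}{47647}} = \frac{1}{- \frac{247432907}{47647}} = - \frac{47647}{247432907}$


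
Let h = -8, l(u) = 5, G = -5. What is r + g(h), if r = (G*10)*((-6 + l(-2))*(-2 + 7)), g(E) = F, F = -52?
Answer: 198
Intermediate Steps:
g(E) = -52
r = 250 (r = (-5*10)*((-6 + 5)*(-2 + 7)) = -(-50)*5 = -50*(-5) = 250)
r + g(h) = 250 - 52 = 198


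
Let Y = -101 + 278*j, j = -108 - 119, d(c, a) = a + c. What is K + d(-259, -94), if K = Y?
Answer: -63560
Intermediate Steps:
j = -227
Y = -63207 (Y = -101 + 278*(-227) = -101 - 63106 = -63207)
K = -63207
K + d(-259, -94) = -63207 + (-94 - 259) = -63207 - 353 = -63560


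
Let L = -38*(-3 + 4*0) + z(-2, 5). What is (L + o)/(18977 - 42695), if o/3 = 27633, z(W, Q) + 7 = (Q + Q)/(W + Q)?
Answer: -124514/35577 ≈ -3.4998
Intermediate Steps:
z(W, Q) = -7 + 2*Q/(Q + W) (z(W, Q) = -7 + (Q + Q)/(W + Q) = -7 + (2*Q)/(Q + W) = -7 + 2*Q/(Q + W))
o = 82899 (o = 3*27633 = 82899)
L = 331/3 (L = -38*(-3 + 4*0) + (-7*(-2) - 5*5)/(5 - 2) = -38*(-3 + 0) + (14 - 25)/3 = -38*(-3) + (⅓)*(-11) = 114 - 11/3 = 331/3 ≈ 110.33)
(L + o)/(18977 - 42695) = (331/3 + 82899)/(18977 - 42695) = (249028/3)/(-23718) = (249028/3)*(-1/23718) = -124514/35577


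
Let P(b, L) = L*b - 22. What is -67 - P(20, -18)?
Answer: 315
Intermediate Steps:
P(b, L) = -22 + L*b
-67 - P(20, -18) = -67 - (-22 - 18*20) = -67 - (-22 - 360) = -67 - 1*(-382) = -67 + 382 = 315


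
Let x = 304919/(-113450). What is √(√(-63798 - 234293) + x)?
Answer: √(-1383722422 + 514836100*I*√298091)/22690 ≈ 16.482 + 16.563*I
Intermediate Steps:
x = -304919/113450 (x = 304919*(-1/113450) = -304919/113450 ≈ -2.6877)
√(√(-63798 - 234293) + x) = √(√(-63798 - 234293) - 304919/113450) = √(√(-298091) - 304919/113450) = √(I*√298091 - 304919/113450) = √(-304919/113450 + I*√298091)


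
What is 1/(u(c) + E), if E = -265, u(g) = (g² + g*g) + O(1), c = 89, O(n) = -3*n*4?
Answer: 1/15565 ≈ 6.4247e-5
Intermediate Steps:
O(n) = -12*n
u(g) = -12 + 2*g² (u(g) = (g² + g*g) - 12*1 = (g² + g²) - 12 = 2*g² - 12 = -12 + 2*g²)
1/(u(c) + E) = 1/((-12 + 2*89²) - 265) = 1/((-12 + 2*7921) - 265) = 1/((-12 + 15842) - 265) = 1/(15830 - 265) = 1/15565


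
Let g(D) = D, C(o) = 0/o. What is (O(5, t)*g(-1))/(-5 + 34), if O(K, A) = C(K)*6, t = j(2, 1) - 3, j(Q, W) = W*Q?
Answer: 0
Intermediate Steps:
j(Q, W) = Q*W
C(o) = 0
t = -1 (t = 2*1 - 3 = 2 - 3 = -1)
O(K, A) = 0 (O(K, A) = 0*6 = 0)
(O(5, t)*g(-1))/(-5 + 34) = (0*(-1))/(-5 + 34) = 0/29 = 0*(1/29) = 0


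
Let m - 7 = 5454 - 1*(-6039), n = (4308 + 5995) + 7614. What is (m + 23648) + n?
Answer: 53065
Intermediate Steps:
n = 17917 (n = 10303 + 7614 = 17917)
m = 11500 (m = 7 + (5454 - 1*(-6039)) = 7 + (5454 + 6039) = 7 + 11493 = 11500)
(m + 23648) + n = (11500 + 23648) + 17917 = 35148 + 17917 = 53065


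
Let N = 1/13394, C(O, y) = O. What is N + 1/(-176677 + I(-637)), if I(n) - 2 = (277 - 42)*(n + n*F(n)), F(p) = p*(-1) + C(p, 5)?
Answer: 78244/1092849945 ≈ 7.1596e-5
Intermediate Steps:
F(p) = 0 (F(p) = p*(-1) + p = -p + p = 0)
N = 1/13394 ≈ 7.4660e-5
I(n) = 2 + 235*n (I(n) = 2 + (277 - 42)*(n + n*0) = 2 + 235*(n + 0) = 2 + 235*n)
N + 1/(-176677 + I(-637)) = 1/13394 + 1/(-176677 + (2 + 235*(-637))) = 1/13394 + 1/(-176677 + (2 - 149695)) = 1/13394 + 1/(-176677 - 149693) = 1/13394 + 1/(-326370) = 1/13394 - 1/326370 = 78244/1092849945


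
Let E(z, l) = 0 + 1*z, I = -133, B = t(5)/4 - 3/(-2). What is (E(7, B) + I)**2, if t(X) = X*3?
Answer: 15876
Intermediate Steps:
t(X) = 3*X
B = 21/4 (B = (3*5)/4 - 3/(-2) = 15*(1/4) - 3*(-1/2) = 15/4 + 3/2 = 21/4 ≈ 5.2500)
E(z, l) = z (E(z, l) = 0 + z = z)
(E(7, B) + I)**2 = (7 - 133)**2 = (-126)**2 = 15876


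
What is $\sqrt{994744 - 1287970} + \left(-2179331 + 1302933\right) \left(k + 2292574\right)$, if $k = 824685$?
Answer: $-2731959553082 + i \sqrt{293226} \approx -2.732 \cdot 10^{12} + 541.5 i$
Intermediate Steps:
$\sqrt{994744 - 1287970} + \left(-2179331 + 1302933\right) \left(k + 2292574\right) = \sqrt{994744 - 1287970} + \left(-2179331 + 1302933\right) \left(824685 + 2292574\right) = \sqrt{-293226} - 2731959553082 = i \sqrt{293226} - 2731959553082 = -2731959553082 + i \sqrt{293226}$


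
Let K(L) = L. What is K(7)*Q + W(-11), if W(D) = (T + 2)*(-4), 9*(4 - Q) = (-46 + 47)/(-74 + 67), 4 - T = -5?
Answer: -143/9 ≈ -15.889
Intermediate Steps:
T = 9 (T = 4 - 1*(-5) = 4 + 5 = 9)
Q = 253/63 (Q = 4 - (-46 + 47)/(9*(-74 + 67)) = 4 - 1/(9*(-7)) = 4 - (-1)/(9*7) = 4 - ⅑*(-⅐) = 4 + 1/63 = 253/63 ≈ 4.0159)
W(D) = -44 (W(D) = (9 + 2)*(-4) = 11*(-4) = -44)
K(7)*Q + W(-11) = 7*(253/63) - 44 = 253/9 - 44 = -143/9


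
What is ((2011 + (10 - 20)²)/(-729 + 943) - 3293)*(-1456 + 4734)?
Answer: -1151546649/107 ≈ -1.0762e+7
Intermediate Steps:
((2011 + (10 - 20)²)/(-729 + 943) - 3293)*(-1456 + 4734) = ((2011 + (-10)²)/214 - 3293)*3278 = ((2011 + 100)*(1/214) - 3293)*3278 = (2111*(1/214) - 3293)*3278 = (2111/214 - 3293)*3278 = -702591/214*3278 = -1151546649/107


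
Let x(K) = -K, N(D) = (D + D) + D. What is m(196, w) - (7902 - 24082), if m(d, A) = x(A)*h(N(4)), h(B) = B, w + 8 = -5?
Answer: 16336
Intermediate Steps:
N(D) = 3*D (N(D) = 2*D + D = 3*D)
w = -13 (w = -8 - 5 = -13)
m(d, A) = -12*A (m(d, A) = (-A)*(3*4) = -A*12 = -12*A)
m(196, w) - (7902 - 24082) = -12*(-13) - (7902 - 24082) = 156 - 1*(-16180) = 156 + 16180 = 16336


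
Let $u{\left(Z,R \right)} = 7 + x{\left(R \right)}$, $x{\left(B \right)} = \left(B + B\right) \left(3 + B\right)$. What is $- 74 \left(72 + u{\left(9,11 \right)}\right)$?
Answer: $-28638$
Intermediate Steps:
$x{\left(B \right)} = 2 B \left(3 + B\right)$
$u{\left(Z,R \right)} = 7 + 2 R \left(3 + R\right)$
$- 74 \left(72 + u{\left(9,11 \right)}\right) = - 74 \left(72 + \left(7 + 2 \cdot 11 \left(3 + 11\right)\right)\right) = - 74 \left(72 + \left(7 + 2 \cdot 11 \cdot 14\right)\right) = - 74 \left(72 + \left(7 + 308\right)\right) = - 74 \left(72 + 315\right) = \left(-74\right) 387 = -28638$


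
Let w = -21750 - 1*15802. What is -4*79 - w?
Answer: 37236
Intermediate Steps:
w = -37552 (w = -21750 - 15802 = -37552)
-4*79 - w = -4*79 - 1*(-37552) = -316 + 37552 = 37236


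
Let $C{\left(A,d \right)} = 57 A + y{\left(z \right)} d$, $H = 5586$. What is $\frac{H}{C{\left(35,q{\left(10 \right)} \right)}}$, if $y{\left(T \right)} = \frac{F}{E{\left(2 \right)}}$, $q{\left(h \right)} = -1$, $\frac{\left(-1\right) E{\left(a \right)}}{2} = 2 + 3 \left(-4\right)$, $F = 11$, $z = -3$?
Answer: $\frac{111720}{39889} \approx 2.8008$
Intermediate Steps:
$E{\left(a \right)} = 20$ ($E{\left(a \right)} = - 2 \left(2 + 3 \left(-4\right)\right) = - 2 \left(2 - 12\right) = \left(-2\right) \left(-10\right) = 20$)
$y{\left(T \right)} = \frac{11}{20}$
$C{\left(A,d \right)} = 57 A + \frac{11 d}{20}$
$\frac{H}{C{\left(35,q{\left(10 \right)} \right)}} = \frac{5586}{57 \cdot 35 + \frac{11}{20} \left(-1\right)} = \frac{5586}{1995 - \frac{11}{20}} = \frac{5586}{\frac{39889}{20}} = 5586 \cdot \frac{20}{39889} = \frac{111720}{39889}$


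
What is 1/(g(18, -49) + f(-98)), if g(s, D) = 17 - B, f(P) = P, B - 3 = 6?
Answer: -1/90 ≈ -0.011111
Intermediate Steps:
B = 9 (B = 3 + 6 = 9)
g(s, D) = 8 (g(s, D) = 17 - 1*9 = 17 - 9 = 8)
1/(g(18, -49) + f(-98)) = 1/(8 - 98) = 1/(-90) = -1/90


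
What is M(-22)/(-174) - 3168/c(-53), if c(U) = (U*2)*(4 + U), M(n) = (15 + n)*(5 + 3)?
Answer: -65092/225939 ≈ -0.28810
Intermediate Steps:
M(n) = 120 + 8*n (M(n) = (15 + n)*8 = 120 + 8*n)
c(U) = 2*U*(4 + U) (c(U) = (2*U)*(4 + U) = 2*U*(4 + U))
M(-22)/(-174) - 3168/c(-53) = (120 + 8*(-22))/(-174) - 3168*(-1/(106*(4 - 53))) = (120 - 176)*(-1/174) - 3168/(2*(-53)*(-49)) = -56*(-1/174) - 3168/5194 = 28/87 - 3168*1/5194 = 28/87 - 1584/2597 = -65092/225939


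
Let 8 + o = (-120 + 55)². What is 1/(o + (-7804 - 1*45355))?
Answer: -1/48942 ≈ -2.0432e-5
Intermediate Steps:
o = 4217 (o = -8 + (-120 + 55)² = -8 + (-65)² = -8 + 4225 = 4217)
1/(o + (-7804 - 1*45355)) = 1/(4217 + (-7804 - 1*45355)) = 1/(4217 + (-7804 - 45355)) = 1/(4217 - 53159) = 1/(-48942) = -1/48942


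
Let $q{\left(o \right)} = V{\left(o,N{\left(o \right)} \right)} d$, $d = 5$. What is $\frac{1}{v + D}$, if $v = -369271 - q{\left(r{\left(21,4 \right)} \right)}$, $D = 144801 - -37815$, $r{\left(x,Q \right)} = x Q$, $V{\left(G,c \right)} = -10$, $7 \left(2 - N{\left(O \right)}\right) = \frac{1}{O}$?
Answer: $- \frac{1}{186605} \approx -5.3589 \cdot 10^{-6}$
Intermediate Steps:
$N{\left(O \right)} = 2 - \frac{1}{7 O}$
$r{\left(x,Q \right)} = Q x$
$q{\left(o \right)} = -50$ ($q{\left(o \right)} = \left(-10\right) 5 = -50$)
$D = 182616$ ($D = 144801 + 37815 = 182616$)
$v = -369221$ ($v = -369271 - -50 = -369271 + 50 = -369221$)
$\frac{1}{v + D} = \frac{1}{-369221 + 182616} = \frac{1}{-186605} = - \frac{1}{186605}$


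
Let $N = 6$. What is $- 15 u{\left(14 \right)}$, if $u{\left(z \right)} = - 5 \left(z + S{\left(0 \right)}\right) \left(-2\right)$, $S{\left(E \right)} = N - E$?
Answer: $-3000$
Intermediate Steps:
$S{\left(E \right)} = 6 - E$
$u{\left(z \right)} = 60 + 10 z$ ($u{\left(z \right)} = - 5 \left(z + \left(6 - 0\right)\right) \left(-2\right) = - 5 \left(z + \left(6 + 0\right)\right) \left(-2\right) = - 5 \left(z + 6\right) \left(-2\right) = - 5 \left(6 + z\right) \left(-2\right) = - (30 + 5 z) \left(-2\right) = \left(-30 - 5 z\right) \left(-2\right) = 60 + 10 z$)
$- 15 u{\left(14 \right)} = - 15 \left(60 + 10 \cdot 14\right) = - 15 \left(60 + 140\right) = \left(-15\right) 200 = -3000$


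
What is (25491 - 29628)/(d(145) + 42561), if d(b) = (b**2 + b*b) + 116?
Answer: -4137/84727 ≈ -0.048827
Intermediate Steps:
d(b) = 116 + 2*b**2 (d(b) = (b**2 + b**2) + 116 = 2*b**2 + 116 = 116 + 2*b**2)
(25491 - 29628)/(d(145) + 42561) = (25491 - 29628)/((116 + 2*145**2) + 42561) = -4137/((116 + 2*21025) + 42561) = -4137/((116 + 42050) + 42561) = -4137/(42166 + 42561) = -4137/84727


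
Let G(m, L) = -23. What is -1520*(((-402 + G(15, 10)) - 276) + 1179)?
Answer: -726560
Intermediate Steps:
-1520*(((-402 + G(15, 10)) - 276) + 1179) = -1520*(((-402 - 23) - 276) + 1179) = -1520*((-425 - 276) + 1179) = -1520*(-701 + 1179) = -1520*478 = -726560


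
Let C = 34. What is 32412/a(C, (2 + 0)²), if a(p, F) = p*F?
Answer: 8103/34 ≈ 238.32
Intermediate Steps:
a(p, F) = F*p
32412/a(C, (2 + 0)²) = 32412/(((2 + 0)²*34)) = 32412/((2²*34)) = 32412/((4*34)) = 32412/136 = 32412*(1/136) = 8103/34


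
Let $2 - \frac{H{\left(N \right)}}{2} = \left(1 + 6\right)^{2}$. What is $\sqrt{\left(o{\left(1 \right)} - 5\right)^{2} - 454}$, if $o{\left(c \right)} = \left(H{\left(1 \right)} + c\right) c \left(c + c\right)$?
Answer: $3 \sqrt{4003} \approx 189.81$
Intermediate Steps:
$H{\left(N \right)} = -94$ ($H{\left(N \right)} = 4 - 2 \left(1 + 6\right)^{2} = 4 - 2 \cdot 7^{2} = 4 - 98 = -94$)
$o{\left(c \right)} = 2 c^{2} \left(-94 + c\right)$ ($o{\left(c \right)} = \left(-94 + c\right) c \left(c + c\right) = \left(-94 + c\right) c 2 c = \left(-94 + c\right) 2 c^{2} = 2 c^{2} \left(-94 + c\right)$)
$\sqrt{\left(o{\left(1 \right)} - 5\right)^{2} - 454} = \sqrt{\left(2 \cdot 1^{2} \left(-94 + 1\right) - 5\right)^{2} - 454} = \sqrt{\left(2 \cdot 1 \left(-93\right) - 5\right)^{2} - 454} = \sqrt{\left(-186 - 5\right)^{2} - 454} = \sqrt{\left(-191\right)^{2} - 454} = \sqrt{36481 - 454} = \sqrt{36027} = 3 \sqrt{4003}$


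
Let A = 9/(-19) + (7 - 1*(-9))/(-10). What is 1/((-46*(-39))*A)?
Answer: -95/353418 ≈ -0.00026880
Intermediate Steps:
A = -197/95 (A = 9*(-1/19) + (7 + 9)*(-⅒) = -9/19 + 16*(-⅒) = -9/19 - 8/5 = -197/95 ≈ -2.0737)
1/((-46*(-39))*A) = 1/(-46*(-39)*(-197/95)) = 1/(1794*(-197/95)) = 1/(-353418/95) = -95/353418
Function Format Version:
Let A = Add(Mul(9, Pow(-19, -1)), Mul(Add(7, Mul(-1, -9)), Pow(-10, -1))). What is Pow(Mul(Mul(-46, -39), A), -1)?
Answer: Rational(-95, 353418) ≈ -0.00026880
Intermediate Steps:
A = Rational(-197, 95) (A = Add(Mul(9, Rational(-1, 19)), Mul(Add(7, 9), Rational(-1, 10))) = Add(Rational(-9, 19), Mul(16, Rational(-1, 10))) = Add(Rational(-9, 19), Rational(-8, 5)) = Rational(-197, 95) ≈ -2.0737)
Pow(Mul(Mul(-46, -39), A), -1) = Pow(Mul(Mul(-46, -39), Rational(-197, 95)), -1) = Pow(Mul(1794, Rational(-197, 95)), -1) = Pow(Rational(-353418, 95), -1) = Rational(-95, 353418)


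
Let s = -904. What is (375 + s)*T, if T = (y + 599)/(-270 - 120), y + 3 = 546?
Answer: 302059/195 ≈ 1549.0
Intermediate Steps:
y = 543 (y = -3 + 546 = 543)
T = -571/195 (T = (543 + 599)/(-270 - 120) = 1142/(-390) = 1142*(-1/390) = -571/195 ≈ -2.9282)
(375 + s)*T = (375 - 904)*(-571/195) = -529*(-571/195) = 302059/195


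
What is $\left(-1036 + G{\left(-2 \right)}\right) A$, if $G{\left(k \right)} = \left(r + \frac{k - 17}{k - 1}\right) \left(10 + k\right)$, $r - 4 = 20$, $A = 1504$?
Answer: $- \frac{3579520}{3} \approx -1.1932 \cdot 10^{6}$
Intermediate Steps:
$r = 24$ ($r = 4 + 20 = 24$)
$G{\left(k \right)} = \left(10 + k\right) \left(24 + \frac{-17 + k}{-1 + k}\right)$ ($G{\left(k \right)} = \left(24 + \frac{k - 17}{k - 1}\right) \left(10 + k\right) = \left(24 + \frac{-17 + k}{-1 + k}\right) \left(10 + k\right) = \left(10 + k\right) \left(24 + \frac{-17 + k}{-1 + k}\right)$)
$\left(-1036 + G{\left(-2 \right)}\right) A = \left(-1036 + \frac{-410 + 25 \left(-2\right)^{2} + 209 \left(-2\right)}{-1 - 2}\right) 1504 = \left(-1036 + \frac{-410 + 25 \cdot 4 - 418}{-3}\right) 1504 = \left(-1036 - \frac{-410 + 100 - 418}{3}\right) 1504 = \left(-1036 - - \frac{728}{3}\right) 1504 = \left(-1036 + \frac{728}{3}\right) 1504 = \left(- \frac{2380}{3}\right) 1504 = - \frac{3579520}{3}$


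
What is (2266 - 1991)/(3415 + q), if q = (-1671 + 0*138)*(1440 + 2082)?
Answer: -275/5881847 ≈ -4.6754e-5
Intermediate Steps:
q = -5885262 (q = (-1671 + 0)*3522 = -1671*3522 = -5885262)
(2266 - 1991)/(3415 + q) = (2266 - 1991)/(3415 - 5885262) = 275/(-5881847) = 275*(-1/5881847) = -275/5881847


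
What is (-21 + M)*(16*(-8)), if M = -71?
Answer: 11776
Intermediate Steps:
(-21 + M)*(16*(-8)) = (-21 - 71)*(16*(-8)) = -92*(-128) = 11776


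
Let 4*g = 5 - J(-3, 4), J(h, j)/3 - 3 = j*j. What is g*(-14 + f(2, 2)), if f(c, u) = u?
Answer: 156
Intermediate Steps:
J(h, j) = 9 + 3*j² (J(h, j) = 9 + 3*(j*j) = 9 + 3*j²)
g = -13 (g = (5 - (9 + 3*4²))/4 = (5 - (9 + 3*16))/4 = (5 - (9 + 48))/4 = (5 - 1*57)/4 = (5 - 57)/4 = (¼)*(-52) = -13)
g*(-14 + f(2, 2)) = -13*(-14 + 2) = -13*(-12) = 156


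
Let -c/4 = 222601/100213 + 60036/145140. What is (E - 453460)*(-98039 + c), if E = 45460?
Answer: 9697630979211441600/242415247 ≈ 4.0004e+10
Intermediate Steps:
c = -12774898936/1212076235 (c = -4*(222601/100213 + 60036/145140) = -4*(222601*(1/100213) + 60036*(1/145140)) = -4*(222601/100213 + 5003/12095) = -4*3193724734/1212076235 = -12774898936/1212076235 ≈ -10.540)
(E - 453460)*(-98039 + c) = (45460 - 453460)*(-98039 - 12774898936/1212076235) = -408000*(-118843516902101/1212076235) = 9697630979211441600/242415247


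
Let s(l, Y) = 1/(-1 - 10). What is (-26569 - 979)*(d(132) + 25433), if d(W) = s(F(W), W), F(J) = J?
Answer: -7706883576/11 ≈ -7.0063e+8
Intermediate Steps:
s(l, Y) = -1/11 (s(l, Y) = 1/(-11) = -1/11)
d(W) = -1/11
(-26569 - 979)*(d(132) + 25433) = (-26569 - 979)*(-1/11 + 25433) = -27548*279762/11 = -7706883576/11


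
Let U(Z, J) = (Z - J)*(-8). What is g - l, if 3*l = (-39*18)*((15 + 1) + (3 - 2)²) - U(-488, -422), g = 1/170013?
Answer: 706234003/170013 ≈ 4154.0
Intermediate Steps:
g = 1/170013 ≈ 5.8819e-6
U(Z, J) = -8*Z + 8*J
l = -4154 (l = ((-39*18)*((15 + 1) + (3 - 2)²) - (-8*(-488) + 8*(-422)))/3 = (-702*(16 + 1²) - (3904 - 3376))/3 = (-702*(16 + 1) - 1*528)/3 = (-702*17 - 528)/3 = (-11934 - 528)/3 = (⅓)*(-12462) = -4154)
g - l = 1/170013 - 1*(-4154) = 1/170013 + 4154 = 706234003/170013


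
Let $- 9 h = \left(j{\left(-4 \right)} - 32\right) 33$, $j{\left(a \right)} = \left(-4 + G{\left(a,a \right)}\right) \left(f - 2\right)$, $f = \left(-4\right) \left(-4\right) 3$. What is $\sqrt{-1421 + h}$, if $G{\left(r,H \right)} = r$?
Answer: $\frac{\sqrt{411}}{3} \approx 6.7577$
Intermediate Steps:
$f = 48$ ($f = 16 \cdot 3 = 48$)
$j{\left(a \right)} = -184 + 46 a$ ($j{\left(a \right)} = \left(-4 + a\right) \left(48 - 2\right) = \left(-4 + a\right) 46 = -184 + 46 a$)
$h = \frac{4400}{3}$ ($h = - \frac{\left(\left(-184 + 46 \left(-4\right)\right) - 32\right) 33}{9} = - \frac{\left(\left(-184 - 184\right) - 32\right) 33}{9} = - \frac{\left(-368 - 32\right) 33}{9} = - \frac{\left(-400\right) 33}{9} = \left(- \frac{1}{9}\right) \left(-13200\right) = \frac{4400}{3} \approx 1466.7$)
$\sqrt{-1421 + h} = \sqrt{-1421 + \frac{4400}{3}} = \sqrt{\frac{137}{3}} = \frac{\sqrt{411}}{3}$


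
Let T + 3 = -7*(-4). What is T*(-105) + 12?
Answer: -2613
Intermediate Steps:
T = 25 (T = -3 - 7*(-4) = -3 + 28 = 25)
T*(-105) + 12 = 25*(-105) + 12 = -2625 + 12 = -2613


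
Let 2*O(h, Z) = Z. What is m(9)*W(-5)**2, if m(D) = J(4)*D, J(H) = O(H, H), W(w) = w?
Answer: 450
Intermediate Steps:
O(h, Z) = Z/2
J(H) = H/2
m(D) = 2*D (m(D) = ((1/2)*4)*D = 2*D)
m(9)*W(-5)**2 = (2*9)*(-5)**2 = 18*25 = 450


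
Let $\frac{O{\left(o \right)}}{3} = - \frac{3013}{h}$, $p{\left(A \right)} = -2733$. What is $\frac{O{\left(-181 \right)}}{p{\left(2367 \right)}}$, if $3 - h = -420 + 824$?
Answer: $- \frac{3013}{365311} \approx -0.0082478$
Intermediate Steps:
$h = -401$ ($h = 3 - \left(-420 + 824\right) = 3 - 404 = -401$)
$O{\left(o \right)} = \frac{9039}{401}$ ($O{\left(o \right)} = 3 \left(- \frac{3013}{-401}\right) = 3 \left(\left(-3013\right) \left(- \frac{1}{401}\right)\right) = 3 \cdot \frac{3013}{401} = \frac{9039}{401}$)
$\frac{O{\left(-181 \right)}}{p{\left(2367 \right)}} = \frac{9039}{401 \left(-2733\right)} = \frac{9039}{401} \left(- \frac{1}{2733}\right) = - \frac{3013}{365311}$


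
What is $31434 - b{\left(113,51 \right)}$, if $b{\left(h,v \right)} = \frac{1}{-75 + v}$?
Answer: $\frac{754417}{24} \approx 31434.0$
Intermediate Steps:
$31434 - b{\left(113,51 \right)} = 31434 - \frac{1}{-75 + 51} = 31434 - \frac{1}{-24} = 31434 - - \frac{1}{24} = 31434 + \frac{1}{24} = \frac{754417}{24}$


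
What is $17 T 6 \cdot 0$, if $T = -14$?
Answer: $0$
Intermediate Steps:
$17 T 6 \cdot 0 = 17 \left(-14\right) 6 \cdot 0 = \left(-238\right) 6 \cdot 0 = \left(-1428\right) 0 = 0$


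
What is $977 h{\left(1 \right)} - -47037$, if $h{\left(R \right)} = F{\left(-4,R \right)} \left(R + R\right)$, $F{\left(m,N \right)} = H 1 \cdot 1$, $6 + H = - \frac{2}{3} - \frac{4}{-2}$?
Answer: $\frac{113755}{3} \approx 37918.0$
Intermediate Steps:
$H = - \frac{14}{3}$ ($H = -6 - \left(-2 + \frac{2}{3}\right) = -6 - - \frac{4}{3} = -6 + \left(- \frac{2}{3} + 2\right) = -6 + \frac{4}{3} = - \frac{14}{3} \approx -4.6667$)
$F{\left(m,N \right)} = - \frac{14}{3}$ ($F{\left(m,N \right)} = \left(- \frac{14}{3}\right) 1 \cdot 1 = \left(- \frac{14}{3}\right) 1 = - \frac{14}{3}$)
$h{\left(R \right)} = - \frac{28 R}{3}$ ($h{\left(R \right)} = - \frac{14 \left(R + R\right)}{3} = - \frac{14 \cdot 2 R}{3} = - \frac{28 R}{3}$)
$977 h{\left(1 \right)} - -47037 = 977 \left(\left(- \frac{28}{3}\right) 1\right) - -47037 = 977 \left(- \frac{28}{3}\right) + 47037 = - \frac{27356}{3} + 47037 = \frac{113755}{3}$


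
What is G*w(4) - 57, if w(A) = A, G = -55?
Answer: -277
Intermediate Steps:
G*w(4) - 57 = -55*4 - 57 = -220 - 57 = -277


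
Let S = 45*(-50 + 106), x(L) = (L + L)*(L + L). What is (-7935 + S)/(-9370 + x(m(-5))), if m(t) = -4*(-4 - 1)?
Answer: 361/518 ≈ 0.69691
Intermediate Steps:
m(t) = 20 (m(t) = -4*(-5) = 20)
x(L) = 4*L² (x(L) = (2*L)*(2*L) = 4*L²)
S = 2520 (S = 45*56 = 2520)
(-7935 + S)/(-9370 + x(m(-5))) = (-7935 + 2520)/(-9370 + 4*20²) = -5415/(-9370 + 4*400) = -5415/(-9370 + 1600) = -5415/(-7770) = -5415*(-1/7770) = 361/518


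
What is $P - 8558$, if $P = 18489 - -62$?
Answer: $9993$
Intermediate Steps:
$P = 18551$ ($P = 18489 + 62 = 18551$)
$P - 8558 = 18551 - 8558 = 9993$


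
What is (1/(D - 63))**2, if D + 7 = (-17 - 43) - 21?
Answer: 1/22801 ≈ 4.3858e-5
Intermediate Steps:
D = -88 (D = -7 + ((-17 - 43) - 21) = -7 + (-60 - 21) = -7 - 81 = -88)
(1/(D - 63))**2 = (1/(-88 - 63))**2 = (1/(-151))**2 = (-1/151)**2 = 1/22801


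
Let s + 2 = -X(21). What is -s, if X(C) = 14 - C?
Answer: -5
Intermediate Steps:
s = 5 (s = -2 - (14 - 1*21) = -2 - (14 - 21) = -2 - 1*(-7) = -2 + 7 = 5)
-s = -1*5 = -5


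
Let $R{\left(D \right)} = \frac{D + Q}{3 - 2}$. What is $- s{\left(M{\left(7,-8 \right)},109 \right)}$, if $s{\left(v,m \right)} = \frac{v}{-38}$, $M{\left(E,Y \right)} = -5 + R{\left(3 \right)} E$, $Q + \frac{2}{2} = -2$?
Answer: $- \frac{5}{38} \approx -0.13158$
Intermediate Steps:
$Q = -3$ ($Q = -1 - 2 = -3$)
$R{\left(D \right)} = -3 + D$ ($R{\left(D \right)} = \frac{D - 3}{3 - 2} = \frac{-3 + D}{1} = \left(-3 + D\right) 1 = -3 + D$)
$M{\left(E,Y \right)} = -5$ ($M{\left(E,Y \right)} = -5 + \left(-3 + 3\right) E = -5 + 0 E = -5 + 0 = -5$)
$s{\left(v,m \right)} = - \frac{v}{38}$ ($s{\left(v,m \right)} = v \left(- \frac{1}{38}\right) = - \frac{v}{38}$)
$- s{\left(M{\left(7,-8 \right)},109 \right)} = - \frac{\left(-1\right) \left(-5\right)}{38} = \left(-1\right) \frac{5}{38} = - \frac{5}{38}$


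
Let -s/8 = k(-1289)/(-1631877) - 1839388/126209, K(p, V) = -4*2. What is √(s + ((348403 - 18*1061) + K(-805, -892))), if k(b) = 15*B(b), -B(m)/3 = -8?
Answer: √1552581844490545556155619073/68652521431 ≈ 573.95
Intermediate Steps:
B(m) = 24 (B(m) = -3*(-8) = 24)
K(p, V) = -8
k(b) = 360 (k(b) = 15*24 = 360)
s = 8004534417376/68652521431 (s = -8*(360/(-1631877) - 1839388/126209) = -8*(360*(-1/1631877) - 1839388*1/126209) = -8*(-120/543959 - 1839388/126209) = -8*(-1000566802172/68652521431) = 8004534417376/68652521431 ≈ 116.59)
√(s + ((348403 - 18*1061) + K(-805, -892))) = √(8004534417376/68652521431 + ((348403 - 18*1061) - 8)) = √(8004534417376/68652521431 + ((348403 - 19098) - 8)) = √(8004534417376/68652521431 + (329305 - 8)) = √(8004534417376/68652521431 + 329297) = √(22615073884081383/68652521431) = √1552581844490545556155619073/68652521431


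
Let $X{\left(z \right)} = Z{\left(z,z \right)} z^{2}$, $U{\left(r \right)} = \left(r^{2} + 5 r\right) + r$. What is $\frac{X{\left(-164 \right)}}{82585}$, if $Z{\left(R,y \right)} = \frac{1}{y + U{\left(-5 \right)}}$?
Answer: $- \frac{26896}{13956865} \approx -0.0019271$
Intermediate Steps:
$U{\left(r \right)} = r^{2} + 6 r$
$Z{\left(R,y \right)} = \frac{1}{-5 + y}$ ($Z{\left(R,y \right)} = \frac{1}{y - 5 \left(6 - 5\right)} = \frac{1}{y - 5} = \frac{1}{-5 + y}$)
$X{\left(z \right)} = \frac{z^{2}}{-5 + z}$
$\frac{X{\left(-164 \right)}}{82585} = \frac{\left(-164\right)^{2} \frac{1}{-5 - 164}}{82585} = \frac{26896}{-169} \cdot \frac{1}{82585} = 26896 \left(- \frac{1}{169}\right) \frac{1}{82585} = \left(- \frac{26896}{169}\right) \frac{1}{82585} = - \frac{26896}{13956865}$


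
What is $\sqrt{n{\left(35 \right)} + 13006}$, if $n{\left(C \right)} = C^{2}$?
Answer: $\sqrt{14231} \approx 119.29$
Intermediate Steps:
$\sqrt{n{\left(35 \right)} + 13006} = \sqrt{35^{2} + 13006} = \sqrt{1225 + 13006} = \sqrt{14231}$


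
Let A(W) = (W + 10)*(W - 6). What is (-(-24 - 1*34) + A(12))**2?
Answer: 36100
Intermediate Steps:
A(W) = (-6 + W)*(10 + W) (A(W) = (10 + W)*(-6 + W) = (-6 + W)*(10 + W))
(-(-24 - 1*34) + A(12))**2 = (-(-24 - 1*34) + (-60 + 12**2 + 4*12))**2 = (-(-24 - 34) + (-60 + 144 + 48))**2 = (-1*(-58) + 132)**2 = (58 + 132)**2 = 190**2 = 36100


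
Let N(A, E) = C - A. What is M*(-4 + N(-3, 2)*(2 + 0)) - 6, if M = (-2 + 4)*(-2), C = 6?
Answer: -62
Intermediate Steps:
N(A, E) = 6 - A
M = -4 (M = 2*(-2) = -4)
M*(-4 + N(-3, 2)*(2 + 0)) - 6 = -4*(-4 + (6 - 1*(-3))*(2 + 0)) - 6 = -4*(-4 + (6 + 3)*2) - 6 = -4*(-4 + 9*2) - 6 = -4*(-4 + 18) - 6 = -4*14 - 6 = -56 - 6 = -62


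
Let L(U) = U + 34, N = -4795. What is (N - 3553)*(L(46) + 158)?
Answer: -1986824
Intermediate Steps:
L(U) = 34 + U
(N - 3553)*(L(46) + 158) = (-4795 - 3553)*((34 + 46) + 158) = -8348*(80 + 158) = -8348*238 = -1986824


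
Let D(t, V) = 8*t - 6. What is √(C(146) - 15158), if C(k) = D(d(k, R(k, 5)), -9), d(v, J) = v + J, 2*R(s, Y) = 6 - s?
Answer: 2*I*√3639 ≈ 120.65*I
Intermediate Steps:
R(s, Y) = 3 - s/2 (R(s, Y) = (6 - s)/2 = 3 - s/2)
d(v, J) = J + v
D(t, V) = -6 + 8*t
C(k) = 18 + 4*k (C(k) = -6 + 8*((3 - k/2) + k) = -6 + 8*(3 + k/2) = -6 + (24 + 4*k) = 18 + 4*k)
√(C(146) - 15158) = √((18 + 4*146) - 15158) = √((18 + 584) - 15158) = √(602 - 15158) = √(-14556) = 2*I*√3639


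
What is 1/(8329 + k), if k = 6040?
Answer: 1/14369 ≈ 6.9594e-5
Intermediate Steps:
1/(8329 + k) = 1/(8329 + 6040) = 1/14369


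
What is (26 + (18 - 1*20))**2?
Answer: 576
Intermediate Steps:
(26 + (18 - 1*20))**2 = (26 + (18 - 20))**2 = (26 - 2)**2 = 24**2 = 576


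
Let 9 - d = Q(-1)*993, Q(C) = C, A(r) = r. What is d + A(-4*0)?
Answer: 1002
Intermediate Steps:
d = 1002 (d = 9 - (-1)*993 = 9 - 1*(-993) = 9 + 993 = 1002)
d + A(-4*0) = 1002 - 4*0 = 1002 + 0 = 1002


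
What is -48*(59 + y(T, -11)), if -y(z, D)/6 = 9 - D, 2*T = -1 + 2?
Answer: 2928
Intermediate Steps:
T = ½ (T = (-1 + 2)/2 = (½)*1 = ½ ≈ 0.50000)
y(z, D) = -54 + 6*D (y(z, D) = -6*(9 - D) = -54 + 6*D)
-48*(59 + y(T, -11)) = -48*(59 + (-54 + 6*(-11))) = -48*(59 + (-54 - 66)) = -48*(59 - 120) = -48*(-61) = 2928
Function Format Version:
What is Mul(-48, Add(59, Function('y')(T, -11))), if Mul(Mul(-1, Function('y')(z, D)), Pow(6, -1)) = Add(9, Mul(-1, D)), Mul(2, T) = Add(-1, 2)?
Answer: 2928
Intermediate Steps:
T = Rational(1, 2) (T = Mul(Rational(1, 2), Add(-1, 2)) = Mul(Rational(1, 2), 1) = Rational(1, 2) ≈ 0.50000)
Function('y')(z, D) = Add(-54, Mul(6, D)) (Function('y')(z, D) = Mul(-6, Add(9, Mul(-1, D))) = Add(-54, Mul(6, D)))
Mul(-48, Add(59, Function('y')(T, -11))) = Mul(-48, Add(59, Add(-54, Mul(6, -11)))) = Mul(-48, Add(59, Add(-54, -66))) = Mul(-48, Add(59, -120)) = Mul(-48, -61) = 2928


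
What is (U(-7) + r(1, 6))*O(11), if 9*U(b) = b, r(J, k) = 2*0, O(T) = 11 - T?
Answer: 0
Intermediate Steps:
r(J, k) = 0
U(b) = b/9
(U(-7) + r(1, 6))*O(11) = ((⅑)*(-7) + 0)*(11 - 1*11) = (-7/9 + 0)*(11 - 11) = -7/9*0 = 0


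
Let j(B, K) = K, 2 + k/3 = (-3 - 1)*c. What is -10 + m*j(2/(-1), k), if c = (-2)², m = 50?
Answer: -2710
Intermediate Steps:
c = 4
k = -54 (k = -6 + 3*((-3 - 1)*4) = -6 + 3*(-4*4) = -6 + 3*(-16) = -6 - 48 = -54)
-10 + m*j(2/(-1), k) = -10 + 50*(-54) = -10 - 2700 = -2710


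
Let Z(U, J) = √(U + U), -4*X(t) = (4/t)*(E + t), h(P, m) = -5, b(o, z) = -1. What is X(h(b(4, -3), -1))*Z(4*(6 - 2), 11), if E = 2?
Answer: -12*√2/5 ≈ -3.3941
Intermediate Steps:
X(t) = -(2 + t)/t (X(t) = -4/t*(2 + t)/4 = -(2 + t)/t)
Z(U, J) = √2*√U (Z(U, J) = √(2*U) = √2*√U)
X(h(b(4, -3), -1))*Z(4*(6 - 2), 11) = ((-2 - 1*(-5))/(-5))*(√2*√(4*(6 - 2))) = (-(-2 + 5)/5)*(√2*√(4*4)) = (-⅕*3)*(√2*√16) = -3*√2*4/5 = -12*√2/5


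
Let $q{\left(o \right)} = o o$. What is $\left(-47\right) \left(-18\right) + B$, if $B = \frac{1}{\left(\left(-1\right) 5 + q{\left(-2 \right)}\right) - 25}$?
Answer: $\frac{21995}{26} \approx 845.96$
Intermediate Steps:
$q{\left(o \right)} = o^{2}$
$B = - \frac{1}{26}$ ($B = \frac{1}{\left(\left(-1\right) 5 + \left(-2\right)^{2}\right) - 25} = \frac{1}{\left(-5 + 4\right) - 25} = \frac{1}{-1 - 25} = \frac{1}{-26} = - \frac{1}{26} \approx -0.038462$)
$\left(-47\right) \left(-18\right) + B = \left(-47\right) \left(-18\right) - \frac{1}{26} = 846 - \frac{1}{26} = \frac{21995}{26}$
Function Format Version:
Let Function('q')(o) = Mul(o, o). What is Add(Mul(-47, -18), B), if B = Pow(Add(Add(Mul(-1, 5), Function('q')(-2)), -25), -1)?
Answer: Rational(21995, 26) ≈ 845.96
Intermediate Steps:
Function('q')(o) = Pow(o, 2)
B = Rational(-1, 26) (B = Pow(Add(Add(Mul(-1, 5), Pow(-2, 2)), -25), -1) = Pow(Add(Add(-5, 4), -25), -1) = Pow(Add(-1, -25), -1) = Pow(-26, -1) = Rational(-1, 26) ≈ -0.038462)
Add(Mul(-47, -18), B) = Add(Mul(-47, -18), Rational(-1, 26)) = Add(846, Rational(-1, 26)) = Rational(21995, 26)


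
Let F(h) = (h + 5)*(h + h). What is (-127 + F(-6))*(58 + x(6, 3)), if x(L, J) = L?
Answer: -7360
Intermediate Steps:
F(h) = 2*h*(5 + h) (F(h) = (5 + h)*(2*h) = 2*h*(5 + h))
(-127 + F(-6))*(58 + x(6, 3)) = (-127 + 2*(-6)*(5 - 6))*(58 + 6) = (-127 + 2*(-6)*(-1))*64 = (-127 + 12)*64 = -115*64 = -7360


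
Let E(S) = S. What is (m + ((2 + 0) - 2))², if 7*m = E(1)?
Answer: 1/49 ≈ 0.020408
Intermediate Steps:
m = ⅐ (m = (⅐)*1 = ⅐ ≈ 0.14286)
(m + ((2 + 0) - 2))² = (⅐ + ((2 + 0) - 2))² = (⅐ + (2 - 2))² = (⅐ + 0)² = (⅐)² = 1/49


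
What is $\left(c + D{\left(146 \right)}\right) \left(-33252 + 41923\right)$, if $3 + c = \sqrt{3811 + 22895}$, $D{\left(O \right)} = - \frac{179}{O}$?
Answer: $- \frac{5350007}{146} + 8671 \sqrt{26706} \approx 1.3804 \cdot 10^{6}$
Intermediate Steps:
$c = -3 + \sqrt{26706}$ ($c = -3 + \sqrt{3811 + 22895} = -3 + \sqrt{26706} \approx 160.42$)
$\left(c + D{\left(146 \right)}\right) \left(-33252 + 41923\right) = \left(\left(-3 + \sqrt{26706}\right) - \frac{179}{146}\right) \left(-33252 + 41923\right) = \left(\left(-3 + \sqrt{26706}\right) - \frac{179}{146}\right) 8671 = \left(- \frac{617}{146} + \sqrt{26706}\right) 8671 = - \frac{5350007}{146} + 8671 \sqrt{26706}$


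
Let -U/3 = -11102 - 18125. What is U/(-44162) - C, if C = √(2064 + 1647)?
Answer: -87681/44162 - √3711 ≈ -62.903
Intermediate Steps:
U = 87681 (U = -3*(-11102 - 18125) = -3*(-29227) = 87681)
C = √3711 ≈ 60.918
U/(-44162) - C = 87681/(-44162) - √3711 = 87681*(-1/44162) - √3711 = -87681/44162 - √3711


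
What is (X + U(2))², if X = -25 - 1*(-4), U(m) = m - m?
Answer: 441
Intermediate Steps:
U(m) = 0
X = -21 (X = -25 + 4 = -21)
(X + U(2))² = (-21 + 0)² = (-21)² = 441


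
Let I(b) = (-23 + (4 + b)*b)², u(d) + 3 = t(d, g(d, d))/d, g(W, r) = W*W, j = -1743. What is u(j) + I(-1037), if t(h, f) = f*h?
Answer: 1147468193250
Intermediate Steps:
g(W, r) = W²
u(d) = -3 + d² (u(d) = -3 + (d²*d)/d = -3 + d³/d = -3 + d²)
I(b) = (-23 + b*(4 + b))²
u(j) + I(-1037) = (-3 + (-1743)²) + (-23 + (-1037)² + 4*(-1037))² = (-3 + 3038049) + (-23 + 1075369 - 4148)² = 3038046 + 1071198² = 3038046 + 1147465155204 = 1147468193250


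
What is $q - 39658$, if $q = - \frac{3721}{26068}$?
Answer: $- \frac{1033808465}{26068} \approx -39658.0$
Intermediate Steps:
$q = - \frac{3721}{26068}$ ($q = \left(-3721\right) \frac{1}{26068} = - \frac{3721}{26068} \approx -0.14274$)
$q - 39658 = - \frac{3721}{26068} - 39658 = - \frac{1033808465}{26068}$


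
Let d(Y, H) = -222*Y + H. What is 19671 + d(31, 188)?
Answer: 12977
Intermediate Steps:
d(Y, H) = H - 222*Y
19671 + d(31, 188) = 19671 + (188 - 222*31) = 19671 + (188 - 6882) = 19671 - 6694 = 12977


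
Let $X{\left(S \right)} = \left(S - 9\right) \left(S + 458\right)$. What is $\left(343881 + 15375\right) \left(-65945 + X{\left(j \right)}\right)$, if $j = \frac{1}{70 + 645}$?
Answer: $- \frac{12868435331346984}{511225} \approx -2.5172 \cdot 10^{10}$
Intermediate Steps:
$j = \frac{1}{715} \approx 0.0013986$
$X{\left(S \right)} = \left(-9 + S\right) \left(458 + S\right)$
$\left(343881 + 15375\right) \left(-65945 + X{\left(j \right)}\right) = \left(343881 + 15375\right) \left(-65945 + \left(-4122 + \left(\frac{1}{715}\right)^{2} + 449 \cdot \frac{1}{715}\right)\right) = 359256 \left(-65945 + \left(-4122 + \frac{1}{511225} + \frac{449}{715}\right)\right) = 359256 \left(-65945 - \frac{2106948414}{511225}\right) = 359256 \left(- \frac{35819681039}{511225}\right) = - \frac{12868435331346984}{511225}$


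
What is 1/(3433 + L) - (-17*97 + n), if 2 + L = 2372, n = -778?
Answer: 14083882/5803 ≈ 2427.0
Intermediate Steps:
L = 2370 (L = -2 + 2372 = 2370)
1/(3433 + L) - (-17*97 + n) = 1/(3433 + 2370) - (-17*97 - 778) = 1/5803 - (-1649 - 778) = 1/5803 - 1*(-2427) = 1/5803 + 2427 = 14083882/5803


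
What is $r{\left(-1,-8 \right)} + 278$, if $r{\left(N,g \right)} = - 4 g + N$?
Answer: $309$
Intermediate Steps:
$r{\left(N,g \right)} = N - 4 g$
$r{\left(-1,-8 \right)} + 278 = \left(-1 - -32\right) + 278 = \left(-1 + 32\right) + 278 = 31 + 278 = 309$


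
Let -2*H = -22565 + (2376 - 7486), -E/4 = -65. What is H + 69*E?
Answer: 63555/2 ≈ 31778.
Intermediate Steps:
E = 260 (E = -4*(-65) = 260)
H = 27675/2 (H = -(-22565 + (2376 - 7486))/2 = -(-22565 - 5110)/2 = -1/2*(-27675) = 27675/2 ≈ 13838.)
H + 69*E = 27675/2 + 69*260 = 27675/2 + 17940 = 63555/2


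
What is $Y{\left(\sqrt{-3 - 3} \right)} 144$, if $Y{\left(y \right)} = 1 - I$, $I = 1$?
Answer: $0$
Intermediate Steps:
$Y{\left(y \right)} = 0$ ($Y{\left(y \right)} = 1 - 1 = 0$)
$Y{\left(\sqrt{-3 - 3} \right)} 144 = 0 \cdot 144 = 0$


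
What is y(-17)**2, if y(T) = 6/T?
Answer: 36/289 ≈ 0.12457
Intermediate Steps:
y(-17)**2 = (6/(-17))**2 = (6*(-1/17))**2 = (-6/17)**2 = 36/289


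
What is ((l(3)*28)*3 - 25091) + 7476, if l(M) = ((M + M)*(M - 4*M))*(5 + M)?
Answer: -53903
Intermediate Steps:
l(M) = -6*M²*(5 + M) (l(M) = ((2*M)*(-3*M))*(5 + M) = (-6*M²)*(5 + M) = -6*M²*(5 + M))
((l(3)*28)*3 - 25091) + 7476 = (((6*3²*(-5 - 1*3))*28)*3 - 25091) + 7476 = (((6*9*(-5 - 3))*28)*3 - 25091) + 7476 = (((6*9*(-8))*28)*3 - 25091) + 7476 = (-432*28*3 - 25091) + 7476 = (-12096*3 - 25091) + 7476 = (-36288 - 25091) + 7476 = -61379 + 7476 = -53903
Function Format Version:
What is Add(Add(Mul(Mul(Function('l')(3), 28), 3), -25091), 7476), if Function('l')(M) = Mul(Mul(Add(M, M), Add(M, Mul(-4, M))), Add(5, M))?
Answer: -53903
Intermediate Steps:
Function('l')(M) = Mul(-6, Pow(M, 2), Add(5, M)) (Function('l')(M) = Mul(Mul(Mul(2, M), Mul(-3, M)), Add(5, M)) = Mul(Mul(-6, Pow(M, 2)), Add(5, M)) = Mul(-6, Pow(M, 2), Add(5, M)))
Add(Add(Mul(Mul(Function('l')(3), 28), 3), -25091), 7476) = Add(Add(Mul(Mul(Mul(6, Pow(3, 2), Add(-5, Mul(-1, 3))), 28), 3), -25091), 7476) = Add(Add(Mul(Mul(Mul(6, 9, Add(-5, -3)), 28), 3), -25091), 7476) = Add(Add(Mul(Mul(Mul(6, 9, -8), 28), 3), -25091), 7476) = Add(Add(Mul(Mul(-432, 28), 3), -25091), 7476) = Add(Add(Mul(-12096, 3), -25091), 7476) = Add(Add(-36288, -25091), 7476) = Add(-61379, 7476) = -53903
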